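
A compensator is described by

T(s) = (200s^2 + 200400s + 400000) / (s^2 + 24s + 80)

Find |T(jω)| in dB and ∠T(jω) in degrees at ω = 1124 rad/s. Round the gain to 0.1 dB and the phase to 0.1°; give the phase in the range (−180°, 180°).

48.6 dB, -40.5°

Substitute s = j1124:
Numerator: 200(j1124)^2 + 200400(j1124) + 400000 = -252275200 + j225249600
Denominator: (j1124)^2 + 24(j1124) + 80 = -1263296 + j26976
|N| = √(252275200² + 225249600²) ≈ 3.382e+08, ∠N ≈ 138.24°
|D| = √(1263296² + 26976²) ≈ 1.2636e+06, ∠D ≈ 178.78°
|T| = 3.382e+08 / 1.2636e+06 ≈ 267.65
Gain = 20 log₁₀(267.65) ≈ 48.55 dB
∠T = 138.24° − 178.78° = -40.54°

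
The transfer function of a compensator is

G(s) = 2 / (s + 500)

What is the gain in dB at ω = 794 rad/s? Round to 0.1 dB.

-53.4 dB

Substitute s = j794:
Numerator: 2 = 2 + j0
Denominator: (j794) + 500 = 500 + j794
|N| = √(2² + 0²) ≈ 2, ∠N ≈ 0.00°
|D| = √(500² + 794²) ≈ 938.32, ∠D ≈ 57.80°
|G| = 2 / 938.32 ≈ 0.0021315
Gain = 20 log₁₀(0.0021315) ≈ -53.43 dB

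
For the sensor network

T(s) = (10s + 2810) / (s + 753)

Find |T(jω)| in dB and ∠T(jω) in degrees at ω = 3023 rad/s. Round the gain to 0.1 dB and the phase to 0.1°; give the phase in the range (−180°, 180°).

Substitute s = j3023:
Numerator: 10(j3023) + 2810 = 2810 + j30230
Denominator: (j3023) + 753 = 753 + j3023
|N| = √(2810² + 30230²) ≈ 30360, ∠N ≈ 84.69°
|D| = √(753² + 3023²) ≈ 3115.4, ∠D ≈ 76.01°
|T| = 30360 / 3115.4 ≈ 9.7451
Gain = 20 log₁₀(9.7451) ≈ 19.78 dB
∠T = 84.69° − 76.01° = 8.68°

19.8 dB, 8.7°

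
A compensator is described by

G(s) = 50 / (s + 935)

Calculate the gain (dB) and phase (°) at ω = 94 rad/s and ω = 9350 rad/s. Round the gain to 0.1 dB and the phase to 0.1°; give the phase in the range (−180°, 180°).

ω = 94: -25.5 dB, -5.7°; ω = 9350: -45.5 dB, -84.3°

At s = jω = j94:
pole (s+935): 935 + j94 → |·| = √(935²+94²) = √883061 ≈ 939.71, ∠ = arctan(94/935) ≈ 5.74°
|G| = 50 / 939.71 ≈ 0.053208
Gain = 20 log₁₀(0.053208) ≈ -25.48 dB
∠G = 0.00° − 5.74° = -5.74°

At s = jω = j9350:
pole (s+935): 935 + j9350 → |·| = √(935²+9350²) = √88296725 ≈ 9396.6, ∠ = arctan(9350/935) ≈ 84.29°
|G| = 50 / 9396.6 ≈ 0.0053211
Gain = 20 log₁₀(0.0053211) ≈ -45.48 dB
∠G = 0.00° − 84.29° = -84.29°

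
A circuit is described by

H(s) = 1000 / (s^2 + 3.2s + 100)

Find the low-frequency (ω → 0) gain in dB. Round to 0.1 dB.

H(0) = 1000 / 100 = 10
20 log₁₀(10) ≈ 20.00 dB

20.0 dB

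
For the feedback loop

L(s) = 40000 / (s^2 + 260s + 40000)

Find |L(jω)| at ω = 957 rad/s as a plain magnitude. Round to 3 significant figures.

At s = jω = j957:
quadratic: (j957)² + 260·j957 + 40000 = -875849 + j248820 → |·| ≈ 9.1051e+05, ∠ ≈ 164.14°
|L| = 40000 / 9.1051e+05 ≈ 0.043931

0.0439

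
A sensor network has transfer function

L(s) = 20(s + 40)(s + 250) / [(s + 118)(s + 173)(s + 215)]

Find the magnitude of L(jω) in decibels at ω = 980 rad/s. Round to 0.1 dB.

At s = jω = j980:
zero (s+40): 40 + j980 → |·| = √(40²+980²) = √962000 ≈ 980.82, ∠ = arctan(980/40) ≈ 87.66°
zero (s+250): 250 + j980 → |·| = √(250²+980²) = √1022900 ≈ 1011.4, ∠ = arctan(980/250) ≈ 75.69°
pole (s+118): 118 + j980 → |·| = √(118²+980²) = √974324 ≈ 987.08, ∠ = arctan(980/118) ≈ 83.13°
pole (s+173): 173 + j980 → |·| = √(173²+980²) = √990329 ≈ 995.15, ∠ = arctan(980/173) ≈ 79.99°
pole (s+215): 215 + j980 → |·| = √(215²+980²) = √1006625 ≈ 1003.3, ∠ = arctan(980/215) ≈ 77.63°
|L| = 20 · 9.92e+05 / 9.8553e+08 ≈ 0.020131
Gain = 20 log₁₀(0.020131) ≈ -33.92 dB

-33.9 dB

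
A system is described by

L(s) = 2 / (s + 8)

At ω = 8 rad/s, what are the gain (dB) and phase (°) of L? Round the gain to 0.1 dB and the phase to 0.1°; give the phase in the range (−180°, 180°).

At s = jω = j8:
pole (s+8): 8 + j8 → |·| = √(8²+8²) = √128 ≈ 11.314, ∠ = arctan(8/8) ≈ 45.00°
|L| = 2 / 11.314 ≈ 0.17677
Gain = 20 log₁₀(0.17677) ≈ -15.05 dB
∠L = 0.00° − 45.00° = -45.00°

-15.1 dB, -45.0°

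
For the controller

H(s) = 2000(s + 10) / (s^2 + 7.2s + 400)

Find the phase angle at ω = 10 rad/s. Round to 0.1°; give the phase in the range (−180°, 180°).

31.5°

At s = jω = j10:
zero (s+10): 10 + j10 → |·| = √(10²+10²) = √200 ≈ 14.142, ∠ = arctan(10/10) ≈ 45.00°
quadratic: (j10)² + 7.2·j10 + 400 = 300 + j72 → |·| ≈ 308.52, ∠ ≈ 13.50°
∠H = 45.00° − 13.50° = 31.50°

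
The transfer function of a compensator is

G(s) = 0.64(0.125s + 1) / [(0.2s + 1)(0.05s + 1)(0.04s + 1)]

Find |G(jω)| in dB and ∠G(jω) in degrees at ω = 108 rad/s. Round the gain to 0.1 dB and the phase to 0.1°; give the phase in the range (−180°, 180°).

At ω = 108 rad/s:
zero (1 + j108·0.125) = 1 + j13.5 → |·| ≈ 13.537, ∠ ≈ 85.76°
pole (1 + j108·0.2) = 1 + j21.6 → |·| ≈ 21.623, ∠ ≈ 87.35°
pole (1 + j108·0.05) = 1 + j5.4 → |·| ≈ 5.4918, ∠ ≈ 79.51°
pole (1 + j108·0.04) = 1 + j4.32 → |·| ≈ 4.4342, ∠ ≈ 76.97°
|G| = 0.64 · 13.537 / (21.623 · 5.4918 · 4.4342) ≈ 0.016453
Gain = 20 log₁₀(0.016453) ≈ -35.68 dB
∠G = (85.76°) − (87.35° + 79.51° + 76.97°) = -158.07°

-35.7 dB, -158.1°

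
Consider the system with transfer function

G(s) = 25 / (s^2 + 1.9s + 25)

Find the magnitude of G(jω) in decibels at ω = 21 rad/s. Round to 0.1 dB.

-24.5 dB

At s = jω = j21:
quadratic: (j21)² + 1.9·j21 + 25 = -416 + j39.9 → |·| ≈ 417.91, ∠ ≈ 174.52°
|G| = 25 / 417.91 ≈ 0.059821
Gain = 20 log₁₀(0.059821) ≈ -24.46 dB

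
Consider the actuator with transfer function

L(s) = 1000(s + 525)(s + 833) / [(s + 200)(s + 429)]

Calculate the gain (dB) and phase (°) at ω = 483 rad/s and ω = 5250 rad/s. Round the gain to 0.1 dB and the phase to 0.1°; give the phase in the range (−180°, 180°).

ω = 483: 66.2 dB, -43.2°; ω = 5250: 60.1 dB, -7.9°

At s = jω = j483:
zero (s+525): 525 + j483 → |·| = √(525²+483²) = √508914 ≈ 713.38, ∠ = arctan(483/525) ≈ 42.61°
zero (s+833): 833 + j483 → |·| = √(833²+483²) = √927178 ≈ 962.9, ∠ = arctan(483/833) ≈ 30.11°
pole (s+200): 200 + j483 → |·| = √(200²+483²) = √273289 ≈ 522.77, ∠ = arctan(483/200) ≈ 67.51°
pole (s+429): 429 + j483 → |·| = √(429²+483²) = √417330 ≈ 646.01, ∠ = arctan(483/429) ≈ 48.39°
|L| = 1000 · 6.8691e+05 / 3.3771e+05 ≈ 2034
Gain = 20 log₁₀(2034) ≈ 66.17 dB
∠L = 72.72° − 115.90° = -43.18°

At s = jω = j5250:
zero (s+525): 525 + j5250 → |·| = √(525²+5250²) = √27838125 ≈ 5276.2, ∠ = arctan(5250/525) ≈ 84.29°
zero (s+833): 833 + j5250 → |·| = √(833²+5250²) = √28256389 ≈ 5315.7, ∠ = arctan(5250/833) ≈ 80.98°
pole (s+200): 200 + j5250 → |·| = √(200²+5250²) = √27602500 ≈ 5253.8, ∠ = arctan(5250/200) ≈ 87.82°
pole (s+429): 429 + j5250 → |·| = √(429²+5250²) = √27746541 ≈ 5267.5, ∠ = arctan(5250/429) ≈ 85.33°
|L| = 1000 · 2.8047e+07 / 2.7674e+07 ≈ 1013.5
Gain = 20 log₁₀(1013.5) ≈ 60.12 dB
∠L = 165.27° − 173.15° = -7.88°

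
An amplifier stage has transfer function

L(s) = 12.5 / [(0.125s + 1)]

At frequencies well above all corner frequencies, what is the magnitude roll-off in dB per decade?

-20 dB/decade

Each pole contributes −20 dB/decade at high frequency; each zero contributes +20 dB/decade.
Net: 0 zero(s) − 1 pole(s) → -20 dB/decade.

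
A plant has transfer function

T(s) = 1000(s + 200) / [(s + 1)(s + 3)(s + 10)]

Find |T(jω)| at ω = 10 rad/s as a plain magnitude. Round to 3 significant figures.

135

At s = jω = j10:
zero (s+200): 200 + j10 → |·| = √(200²+10²) = √40100 ≈ 200.25, ∠ = arctan(10/200) ≈ 2.86°
pole (s+1): 1 + j10 → |·| = √(1²+10²) = √101 ≈ 10.05, ∠ = arctan(10/1) ≈ 84.29°
pole (s+3): 3 + j10 → |·| = √(3²+10²) = √109 ≈ 10.44, ∠ = arctan(10/3) ≈ 73.30°
pole (s+10): 10 + j10 → |·| = √(10²+10²) = √200 ≈ 14.142, ∠ = arctan(10/10) ≈ 45.00°
|T| = 1000 · 200.25 / 1483.8 ≈ 134.96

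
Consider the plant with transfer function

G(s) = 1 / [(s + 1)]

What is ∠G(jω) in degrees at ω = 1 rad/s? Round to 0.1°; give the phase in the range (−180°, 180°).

At ω = 1 rad/s:
pole (1 + j1·1) = 1 + j1 → |·| ≈ 1.4142, ∠ ≈ 45.00°
∠G = (0°) − (45.00°) = -45.00°

-45.0°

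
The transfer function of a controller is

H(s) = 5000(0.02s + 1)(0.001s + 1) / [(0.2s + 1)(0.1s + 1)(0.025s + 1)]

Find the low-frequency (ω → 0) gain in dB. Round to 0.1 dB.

74.0 dB

H(0) = 5000 · 1 / 1 = 5000
20 log₁₀(5000) ≈ 73.98 dB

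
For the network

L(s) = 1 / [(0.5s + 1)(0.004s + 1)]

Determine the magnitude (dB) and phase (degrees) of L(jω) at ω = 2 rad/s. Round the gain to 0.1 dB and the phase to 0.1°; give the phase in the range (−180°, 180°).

At ω = 2 rad/s:
pole (1 + j2·0.5) = 1 + j1 → |·| ≈ 1.4142, ∠ ≈ 45.00°
pole (1 + j2·0.004) = 1 + j0.008 → |·| ≈ 1, ∠ ≈ 0.46°
|L| = 1 · 1 / (1.4142 · 1) ≈ 0.70711
Gain = 20 log₁₀(0.70711) ≈ -3.01 dB
∠L = (0°) − (45.00° + 0.46°) = -45.46°

-3.0 dB, -45.5°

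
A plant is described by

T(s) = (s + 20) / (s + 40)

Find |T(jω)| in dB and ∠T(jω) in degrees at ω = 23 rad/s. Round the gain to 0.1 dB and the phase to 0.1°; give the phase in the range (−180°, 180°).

At s = jω = j23:
zero (s+20): 20 + j23 → |·| = √(20²+23²) = √929 ≈ 30.48, ∠ = arctan(23/20) ≈ 48.99°
pole (s+40): 40 + j23 → |·| = √(40²+23²) = √2129 ≈ 46.141, ∠ = arctan(23/40) ≈ 29.90°
|T| = 1 · 30.48 / 46.141 ≈ 0.66058
Gain = 20 log₁₀(0.66058) ≈ -3.60 dB
∠T = 48.99° − 29.90° = 19.09°

-3.6 dB, 19.1°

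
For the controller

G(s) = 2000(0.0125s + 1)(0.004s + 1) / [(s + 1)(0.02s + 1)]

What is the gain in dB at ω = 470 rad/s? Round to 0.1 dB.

At ω = 470 rad/s:
zero (1 + j470·0.0125) = 1 + j5.875 → |·| ≈ 5.9595, ∠ ≈ 80.34°
zero (1 + j470·0.004) = 1 + j1.88 → |·| ≈ 2.1294, ∠ ≈ 61.99°
pole (1 + j470·1) = 1 + j470 → |·| ≈ 470, ∠ ≈ 89.88°
pole (1 + j470·0.02) = 1 + j9.4 → |·| ≈ 9.453, ∠ ≈ 83.93°
|G| = 2000 · 5.9595 · 2.1294 / (470 · 9.453) ≈ 5.7125
Gain = 20 log₁₀(5.7125) ≈ 15.14 dB

15.1 dB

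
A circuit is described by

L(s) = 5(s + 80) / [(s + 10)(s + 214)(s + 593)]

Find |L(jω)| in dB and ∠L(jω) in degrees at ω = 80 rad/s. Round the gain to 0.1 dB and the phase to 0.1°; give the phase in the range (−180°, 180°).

-85.8 dB, -66.1°

At s = jω = j80:
zero (s+80): 80 + j80 → |·| = √(80²+80²) = √12800 ≈ 113.14, ∠ = arctan(80/80) ≈ 45.00°
pole (s+10): 10 + j80 → |·| = √(10²+80²) = √6500 ≈ 80.623, ∠ = arctan(80/10) ≈ 82.87°
pole (s+214): 214 + j80 → |·| = √(214²+80²) = √52196 ≈ 228.46, ∠ = arctan(80/214) ≈ 20.50°
pole (s+593): 593 + j80 → |·| = √(593²+80²) = √358049 ≈ 598.37, ∠ = arctan(80/593) ≈ 7.68°
|L| = 5 · 113.14 / 1.1021e+07 ≈ 5.1329e-05
Gain = 20 log₁₀(5.1329e-05) ≈ -85.79 dB
∠L = 45.00° − 111.05° = -66.05°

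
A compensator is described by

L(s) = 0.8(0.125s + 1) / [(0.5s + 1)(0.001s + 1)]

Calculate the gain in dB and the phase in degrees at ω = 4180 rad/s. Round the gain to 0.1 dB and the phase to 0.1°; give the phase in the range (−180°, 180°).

At ω = 4180 rad/s:
zero (1 + j4180·0.125) = 1 + j522.5 → |·| ≈ 522.5, ∠ ≈ 89.89°
pole (1 + j4180·0.5) = 1 + j2090 → |·| ≈ 2090, ∠ ≈ 89.97°
pole (1 + j4180·0.001) = 1 + j4.18 → |·| ≈ 4.298, ∠ ≈ 76.55°
|L| = 0.8 · 522.5 / (2090 · 4.298) ≈ 0.046533
Gain = 20 log₁₀(0.046533) ≈ -26.64 dB
∠L = (89.89°) − (89.97° + 76.55°) = -76.63°

-26.6 dB, -76.6°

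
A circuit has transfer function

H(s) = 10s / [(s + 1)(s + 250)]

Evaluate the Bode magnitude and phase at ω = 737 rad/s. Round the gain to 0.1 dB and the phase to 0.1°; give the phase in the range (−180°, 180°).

-37.8 dB, -71.2°

At s = jω = j737:
zero at origin: s = j737 → |·| = 737, ∠ = 90.00°
pole (s+1): 1 + j737 → |·| = √(1²+737²) = √543170 ≈ 737, ∠ = arctan(737/1) ≈ 89.92°
pole (s+250): 250 + j737 → |·| = √(250²+737²) = √605669 ≈ 778.25, ∠ = arctan(737/250) ≈ 71.26°
|H| = 10 · 737 / 5.7357e+05 ≈ 0.012849
Gain = 20 log₁₀(0.012849) ≈ -37.82 dB
∠H = 90.00° − 161.18° = -71.18°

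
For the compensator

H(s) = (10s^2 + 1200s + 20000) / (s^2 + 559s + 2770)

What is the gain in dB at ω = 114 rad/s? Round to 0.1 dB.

Substitute s = j114:
Numerator: 10(j114)^2 + 1200(j114) + 20000 = -109960 + j136800
Denominator: (j114)^2 + 559(j114) + 2770 = -10226 + j63726
|N| = √(109960² + 136800²) ≈ 1.7551e+05, ∠N ≈ 128.79°
|D| = √(10226² + 63726²) ≈ 64541, ∠D ≈ 99.12°
|H| = 1.7551e+05 / 64541 ≈ 2.7194
Gain = 20 log₁₀(2.7194) ≈ 8.69 dB

8.7 dB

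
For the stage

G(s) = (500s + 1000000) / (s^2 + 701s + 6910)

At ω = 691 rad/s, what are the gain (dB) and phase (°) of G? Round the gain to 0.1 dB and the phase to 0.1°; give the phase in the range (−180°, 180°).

Substitute s = j691:
Numerator: 500(j691) + 1000000 = 1000000 + j345500
Denominator: (j691)^2 + 701(j691) + 6910 = -470571 + j484391
|N| = √(1000000² + 345500²) ≈ 1.058e+06, ∠N ≈ 19.06°
|D| = √(470571² + 484391²) ≈ 6.7533e+05, ∠D ≈ 134.17°
|G| = 1.058e+06 / 6.7533e+05 ≈ 1.5666
Gain = 20 log₁₀(1.5666) ≈ 3.90 dB
∠G = 19.06° − 134.17° = -115.11°

3.9 dB, -115.1°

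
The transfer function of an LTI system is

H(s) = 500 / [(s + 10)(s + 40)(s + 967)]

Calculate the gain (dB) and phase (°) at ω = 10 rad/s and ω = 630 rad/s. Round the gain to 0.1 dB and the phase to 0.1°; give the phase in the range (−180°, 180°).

At s = jω = j10:
pole (s+10): 10 + j10 → |·| = √(10²+10²) = √200 ≈ 14.142, ∠ = arctan(10/10) ≈ 45.00°
pole (s+40): 40 + j10 → |·| = √(40²+10²) = √1700 ≈ 41.231, ∠ = arctan(10/40) ≈ 14.04°
pole (s+967): 967 + j10 → |·| = √(967²+10²) = √935189 ≈ 967.05, ∠ = arctan(10/967) ≈ 0.59°
|H| = 500 / 5.6388e+05 ≈ 0.00088671
Gain = 20 log₁₀(0.00088671) ≈ -61.04 dB
∠H = 0.00° − 59.63° = -59.63°

At s = jω = j630:
pole (s+10): 10 + j630 → |·| = √(10²+630²) = √397000 ≈ 630.08, ∠ = arctan(630/10) ≈ 89.09°
pole (s+40): 40 + j630 → |·| = √(40²+630²) = √398500 ≈ 631.27, ∠ = arctan(630/40) ≈ 86.37°
pole (s+967): 967 + j630 → |·| = √(967²+630²) = √1331989 ≈ 1154.1, ∠ = arctan(630/967) ≈ 33.08°
|H| = 500 / 4.5904e+08 ≈ 1.0892e-06
Gain = 20 log₁₀(1.0892e-06) ≈ -119.26 dB
∠H = 0.00° − 208.54° = -208.54° ≡ 151.46° (principal value)

ω = 10: -61.0 dB, -59.6°; ω = 630: -119.3 dB, 151.5°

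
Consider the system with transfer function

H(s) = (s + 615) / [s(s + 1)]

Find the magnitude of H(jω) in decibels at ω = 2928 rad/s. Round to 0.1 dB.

At s = jω = j2928:
zero (s+615): 615 + j2928 → |·| = √(615²+2928²) = √8951409 ≈ 2991.9, ∠ = arctan(2928/615) ≈ 78.14°
pole (s+1): 1 + j2928 → |·| = √(1²+2928²) = √8573185 ≈ 2928, ∠ = arctan(2928/1) ≈ 89.98°
pole at origin: |s| = 2928, ∠ = 90.00° (in denominator)
|H| = 1 · 2991.9 / 8.5732e+06 ≈ 0.00034898
Gain = 20 log₁₀(0.00034898) ≈ -69.14 dB

-69.1 dB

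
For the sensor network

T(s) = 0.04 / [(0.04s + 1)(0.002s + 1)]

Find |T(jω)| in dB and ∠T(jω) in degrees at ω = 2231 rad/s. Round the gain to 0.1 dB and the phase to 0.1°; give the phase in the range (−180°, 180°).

-80.2 dB, -166.7°

At ω = 2231 rad/s:
pole (1 + j2231·0.04) = 1 + j89.24 → |·| ≈ 89.246, ∠ ≈ 89.36°
pole (1 + j2231·0.002) = 1 + j4.462 → |·| ≈ 4.5727, ∠ ≈ 77.37°
|T| = 0.04 · 1 / (89.246 · 4.5727) ≈ 9.8016e-05
Gain = 20 log₁₀(9.8016e-05) ≈ -80.17 dB
∠T = (0°) − (89.36° + 77.37°) = -166.73°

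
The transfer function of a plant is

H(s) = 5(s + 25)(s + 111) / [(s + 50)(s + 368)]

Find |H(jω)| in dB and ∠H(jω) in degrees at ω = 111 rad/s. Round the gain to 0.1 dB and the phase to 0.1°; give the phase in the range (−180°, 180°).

At s = jω = j111:
zero (s+25): 25 + j111 → |·| = √(25²+111²) = √12946 ≈ 113.78, ∠ = arctan(111/25) ≈ 77.31°
zero (s+111): 111 + j111 → |·| = √(111²+111²) = √24642 ≈ 156.98, ∠ = arctan(111/111) ≈ 45.00°
pole (s+50): 50 + j111 → |·| = √(50²+111²) = √14821 ≈ 121.74, ∠ = arctan(111/50) ≈ 65.75°
pole (s+368): 368 + j111 → |·| = √(368²+111²) = √147745 ≈ 384.38, ∠ = arctan(111/368) ≈ 16.78°
|H| = 5 · 17861 / 46794 ≈ 1.9085
Gain = 20 log₁₀(1.9085) ≈ 5.61 dB
∠H = 122.31° − 82.53° = 39.78°

5.6 dB, 39.8°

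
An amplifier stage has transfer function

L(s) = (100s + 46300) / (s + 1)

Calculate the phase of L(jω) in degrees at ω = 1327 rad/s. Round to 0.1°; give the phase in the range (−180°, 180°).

Substitute s = j1327:
Numerator: 100(j1327) + 46300 = 46300 + j132700
Denominator: (j1327) + 1 = 1 + j1327
|N| = √(46300² + 132700²) ≈ 1.4055e+05, ∠N ≈ 70.77°
|D| = √(1² + 1327²) ≈ 1327, ∠D ≈ 89.96°
∠L = 70.77° − 89.96° = -19.19°

-19.2°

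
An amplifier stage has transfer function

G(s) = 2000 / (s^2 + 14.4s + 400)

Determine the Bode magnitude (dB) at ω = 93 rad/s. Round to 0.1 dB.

At s = jω = j93:
quadratic: (j93)² + 14.4·j93 + 400 = -8249 + j1339.2 → |·| ≈ 8357, ∠ ≈ 170.78°
|G| = 2000 / 8357 ≈ 0.23932
Gain = 20 log₁₀(0.23932) ≈ -12.42 dB

-12.4 dB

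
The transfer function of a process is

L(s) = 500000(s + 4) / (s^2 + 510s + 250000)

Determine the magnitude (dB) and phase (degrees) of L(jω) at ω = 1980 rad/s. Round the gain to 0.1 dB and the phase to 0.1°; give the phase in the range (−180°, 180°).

At s = jω = j1980:
zero (s+4): 4 + j1980 → |·| = √(4²+1980²) = √3920416 ≈ 1980, ∠ = arctan(1980/4) ≈ 89.88°
quadratic: (j1980)² + 510·j1980 + 250000 = -3670400 + j1009800 → |·| ≈ 3.8068e+06, ∠ ≈ 164.62°
|L| = 500000 · 1980 / 3.8068e+06 ≈ 260.06
Gain = 20 log₁₀(260.06) ≈ 48.30 dB
∠L = 89.88° − 164.62° = -74.74°

48.3 dB, -74.7°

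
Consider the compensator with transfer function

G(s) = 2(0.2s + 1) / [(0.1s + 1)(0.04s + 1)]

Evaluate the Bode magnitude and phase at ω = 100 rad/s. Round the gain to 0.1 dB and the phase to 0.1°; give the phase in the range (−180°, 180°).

At ω = 100 rad/s:
zero (1 + j100·0.2) = 1 + j20 → |·| ≈ 20.025, ∠ ≈ 87.14°
pole (1 + j100·0.1) = 1 + j10 → |·| ≈ 10.05, ∠ ≈ 84.29°
pole (1 + j100·0.04) = 1 + j4 → |·| ≈ 4.1231, ∠ ≈ 75.96°
|G| = 2 · 20.025 / (10.05 · 4.1231) ≈ 0.96652
Gain = 20 log₁₀(0.96652) ≈ -0.30 dB
∠G = (87.14°) − (84.29° + 75.96°) = -73.11°

-0.3 dB, -73.1°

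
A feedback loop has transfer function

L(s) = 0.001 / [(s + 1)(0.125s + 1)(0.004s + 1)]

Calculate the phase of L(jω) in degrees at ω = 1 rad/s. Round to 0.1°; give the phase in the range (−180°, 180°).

-52.4°

At ω = 1 rad/s:
pole (1 + j1·1) = 1 + j1 → |·| ≈ 1.4142, ∠ ≈ 45.00°
pole (1 + j1·0.125) = 1 + j0.125 → |·| ≈ 1.0078, ∠ ≈ 7.13°
pole (1 + j1·0.004) = 1 + j0.004 → |·| ≈ 1, ∠ ≈ 0.23°
∠L = (0°) − (45.00° + 7.13° + 0.23°) = -52.36°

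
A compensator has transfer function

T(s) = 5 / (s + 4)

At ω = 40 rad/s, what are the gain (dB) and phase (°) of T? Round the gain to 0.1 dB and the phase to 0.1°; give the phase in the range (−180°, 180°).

-18.1 dB, -84.3°

At s = jω = j40:
pole (s+4): 4 + j40 → |·| = √(4²+40²) = √1616 ≈ 40.2, ∠ = arctan(40/4) ≈ 84.29°
|T| = 5 / 40.2 ≈ 0.12438
Gain = 20 log₁₀(0.12438) ≈ -18.10 dB
∠T = 0.00° − 84.29° = -84.29°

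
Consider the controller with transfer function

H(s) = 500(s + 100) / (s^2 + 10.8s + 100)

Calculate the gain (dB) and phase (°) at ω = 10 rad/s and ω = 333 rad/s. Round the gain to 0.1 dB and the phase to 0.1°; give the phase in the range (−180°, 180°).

At s = jω = j10:
zero (s+100): 100 + j10 → |·| = √(100²+10²) = √10100 ≈ 100.5, ∠ = arctan(10/100) ≈ 5.71°
quadratic: (j10)² + 10.8·j10 + 100 = 0 + j108 → |·| ≈ 108, ∠ ≈ 90.00°
|H| = 500 · 100.5 / 108 ≈ 465.28
Gain = 20 log₁₀(465.28) ≈ 53.35 dB
∠H = 5.71° − 90.00° = -84.29°

At s = jω = j333:
zero (s+100): 100 + j333 → |·| = √(100²+333²) = √120889 ≈ 347.69, ∠ = arctan(333/100) ≈ 73.28°
quadratic: (j333)² + 10.8·j333 + 100 = -110789 + j3596.4 → |·| ≈ 1.1085e+05, ∠ ≈ 178.14°
|H| = 500 · 347.69 / 1.1085e+05 ≈ 1.5683
Gain = 20 log₁₀(1.5683) ≈ 3.91 dB
∠H = 73.28° − 178.14° = -104.86°

ω = 10: 53.4 dB, -84.3°; ω = 333: 3.9 dB, -104.9°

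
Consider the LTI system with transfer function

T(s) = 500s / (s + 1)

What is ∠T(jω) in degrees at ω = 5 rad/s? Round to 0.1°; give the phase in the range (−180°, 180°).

At s = jω = j5:
zero at origin: s = j5 → |·| = 5, ∠ = 90.00°
pole (s+1): 1 + j5 → |·| = √(1²+5²) = √26 ≈ 5.099, ∠ = arctan(5/1) ≈ 78.69°
∠T = 90.00° − 78.69° = 11.31°

11.3°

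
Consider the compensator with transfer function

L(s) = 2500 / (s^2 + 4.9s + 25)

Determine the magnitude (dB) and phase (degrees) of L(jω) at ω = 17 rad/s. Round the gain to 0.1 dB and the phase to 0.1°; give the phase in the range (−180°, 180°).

19.1 dB, -162.5°

At s = jω = j17:
quadratic: (j17)² + 4.9·j17 + 25 = -264 + j83.3 → |·| ≈ 276.83, ∠ ≈ 162.49°
|L| = 2500 / 276.83 ≈ 9.0308
Gain = 20 log₁₀(9.0308) ≈ 19.11 dB
∠L = 0.00° − 162.49° = -162.49°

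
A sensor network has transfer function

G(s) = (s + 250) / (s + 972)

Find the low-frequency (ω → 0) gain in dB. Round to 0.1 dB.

-11.8 dB

G(0) = 1·250 / (972) ≈ 0.2572
20 log₁₀(0.2572) ≈ -11.79 dB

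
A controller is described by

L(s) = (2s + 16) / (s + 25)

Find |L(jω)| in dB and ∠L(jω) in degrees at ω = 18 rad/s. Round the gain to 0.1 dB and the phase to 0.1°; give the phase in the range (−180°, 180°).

2.1 dB, 30.3°

Substitute s = j18:
Numerator: 2(j18) + 16 = 16 + j36
Denominator: (j18) + 25 = 25 + j18
|N| = √(16² + 36²) ≈ 39.395, ∠N ≈ 66.04°
|D| = √(25² + 18²) ≈ 30.806, ∠D ≈ 35.75°
|L| = 39.395 / 30.806 ≈ 1.2788
Gain = 20 log₁₀(1.2788) ≈ 2.14 dB
∠L = 66.04° − 35.75° = 30.29°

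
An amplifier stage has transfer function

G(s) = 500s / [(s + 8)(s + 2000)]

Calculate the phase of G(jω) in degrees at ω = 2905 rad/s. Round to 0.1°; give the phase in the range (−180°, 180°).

At s = jω = j2905:
zero at origin: s = j2905 → |·| = 2905, ∠ = 90.00°
pole (s+8): 8 + j2905 → |·| = √(8²+2905²) = √8439089 ≈ 2905, ∠ = arctan(2905/8) ≈ 89.84°
pole (s+2000): 2000 + j2905 → |·| = √(2000²+2905²) = √12439025 ≈ 3526.9, ∠ = arctan(2905/2000) ≈ 55.45°
∠G = 90.00° − 145.29° = -55.29°

-55.3°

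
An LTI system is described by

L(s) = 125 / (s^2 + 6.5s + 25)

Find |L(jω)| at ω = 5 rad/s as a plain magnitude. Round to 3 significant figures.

3.85

At s = jω = j5:
quadratic: (j5)² + 6.5·j5 + 25 = 0 + j32.5 → |·| ≈ 32.5, ∠ ≈ 90.00°
|L| = 125 / 32.5 ≈ 3.8462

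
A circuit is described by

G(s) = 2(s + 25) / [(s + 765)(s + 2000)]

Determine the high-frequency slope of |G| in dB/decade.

Each pole contributes −20 dB/decade at high frequency; each zero contributes +20 dB/decade.
Net: 1 zero(s) − 2 pole(s) → -20 dB/decade.

-20 dB/decade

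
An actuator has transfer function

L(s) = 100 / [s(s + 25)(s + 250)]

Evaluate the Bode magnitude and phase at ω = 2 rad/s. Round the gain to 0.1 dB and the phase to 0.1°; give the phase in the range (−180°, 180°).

-42.0 dB, -95.0°

At s = jω = j2:
pole (s+25): 25 + j2 → |·| = √(25²+2²) = √629 ≈ 25.08, ∠ = arctan(2/25) ≈ 4.57°
pole (s+250): 250 + j2 → |·| = √(250²+2²) = √62504 ≈ 250.01, ∠ = arctan(2/250) ≈ 0.46°
pole at origin: |s| = 2, ∠ = 90.00° (in denominator)
|L| = 100 / 12541 ≈ 0.0079738
Gain = 20 log₁₀(0.0079738) ≈ -41.97 dB
∠L = 0.00° − 95.03° = -95.03°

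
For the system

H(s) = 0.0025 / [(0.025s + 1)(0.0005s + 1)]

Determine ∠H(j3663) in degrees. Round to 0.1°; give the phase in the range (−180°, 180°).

-150.7°

At ω = 3663 rad/s:
pole (1 + j3663·0.025) = 1 + j91.575 → |·| ≈ 91.58, ∠ ≈ 89.37°
pole (1 + j3663·0.0005) = 1 + j1.8315 → |·| ≈ 2.0867, ∠ ≈ 61.37°
∠H = (0°) − (89.37° + 61.37°) = -150.74°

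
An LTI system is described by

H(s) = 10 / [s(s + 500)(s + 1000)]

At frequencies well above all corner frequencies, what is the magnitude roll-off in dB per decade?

-60 dB/decade

Each pole contributes −20 dB/decade at high frequency; each zero contributes +20 dB/decade.
Net: 0 zero(s) − 3 pole(s) → -60 dB/decade.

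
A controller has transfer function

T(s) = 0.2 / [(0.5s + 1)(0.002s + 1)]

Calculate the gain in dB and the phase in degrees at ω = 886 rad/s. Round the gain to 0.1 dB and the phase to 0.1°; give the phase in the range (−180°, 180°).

At ω = 886 rad/s:
pole (1 + j886·0.5) = 1 + j443 → |·| ≈ 443, ∠ ≈ 89.87°
pole (1 + j886·0.002) = 1 + j1.772 → |·| ≈ 2.0347, ∠ ≈ 60.56°
|T| = 0.2 · 1 / (443 · 2.0347) ≈ 0.00022188
Gain = 20 log₁₀(0.00022188) ≈ -73.08 dB
∠T = (0°) − (89.87° + 60.56°) = -150.43°

-73.1 dB, -150.4°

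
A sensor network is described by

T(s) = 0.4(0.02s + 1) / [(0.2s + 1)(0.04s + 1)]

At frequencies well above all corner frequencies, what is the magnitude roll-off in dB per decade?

-20 dB/decade

Each pole contributes −20 dB/decade at high frequency; each zero contributes +20 dB/decade.
Net: 1 zero(s) − 2 pole(s) → -20 dB/decade.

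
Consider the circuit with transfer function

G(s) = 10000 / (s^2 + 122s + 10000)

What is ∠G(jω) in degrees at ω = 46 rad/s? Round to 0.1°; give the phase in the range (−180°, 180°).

At s = jω = j46:
quadratic: (j46)² + 122·j46 + 10000 = 7884 + j5612 → |·| ≈ 9677.4, ∠ ≈ 35.44°
∠G = 0.00° − 35.44° = -35.44°

-35.4°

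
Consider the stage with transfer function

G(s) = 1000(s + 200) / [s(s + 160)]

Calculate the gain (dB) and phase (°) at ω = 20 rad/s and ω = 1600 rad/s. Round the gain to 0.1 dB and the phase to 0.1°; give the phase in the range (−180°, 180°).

At s = jω = j20:
zero (s+200): 200 + j20 → |·| = √(200²+20²) = √40400 ≈ 201, ∠ = arctan(20/200) ≈ 5.71°
pole (s+160): 160 + j20 → |·| = √(160²+20²) = √26000 ≈ 161.25, ∠ = arctan(20/160) ≈ 7.13°
pole at origin: |s| = 20, ∠ = 90.00° (in denominator)
|G| = 1000 · 201 / 3225 ≈ 62.326
Gain = 20 log₁₀(62.326) ≈ 35.89 dB
∠G = 5.71° − 97.13° = -91.42°

At s = jω = j1600:
zero (s+200): 200 + j1600 → |·| = √(200²+1600²) = √2600000 ≈ 1612.5, ∠ = arctan(1600/200) ≈ 82.87°
pole (s+160): 160 + j1600 → |·| = √(160²+1600²) = √2585600 ≈ 1608, ∠ = arctan(1600/160) ≈ 84.29°
pole at origin: |s| = 1600, ∠ = 90.00° (in denominator)
|G| = 1000 · 1612.5 / 2.5728e+06 ≈ 0.62675
Gain = 20 log₁₀(0.62675) ≈ -4.06 dB
∠G = 82.87° − 174.29° = -91.42°

ω = 20: 35.9 dB, -91.4°; ω = 1600: -4.1 dB, -91.4°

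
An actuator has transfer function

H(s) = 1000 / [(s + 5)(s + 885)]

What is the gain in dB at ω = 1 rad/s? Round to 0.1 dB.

At s = jω = j1:
pole (s+5): 5 + j1 → |·| = √(5²+1²) = √26 ≈ 5.099, ∠ = arctan(1/5) ≈ 11.31°
pole (s+885): 885 + j1 → |·| = √(885²+1²) = √783226 ≈ 885, ∠ = arctan(1/885) ≈ 0.06°
|H| = 1000 / 4512.6 ≈ 0.2216
Gain = 20 log₁₀(0.2216) ≈ -13.09 dB

-13.1 dB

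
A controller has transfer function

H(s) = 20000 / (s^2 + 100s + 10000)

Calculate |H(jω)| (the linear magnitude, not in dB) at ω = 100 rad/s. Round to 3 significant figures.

At s = jω = j100:
quadratic: (j100)² + 100·j100 + 10000 = 0 + j10000 → |·| ≈ 10000, ∠ ≈ 90.00°
|H| = 20000 / 10000 ≈ 2

2.00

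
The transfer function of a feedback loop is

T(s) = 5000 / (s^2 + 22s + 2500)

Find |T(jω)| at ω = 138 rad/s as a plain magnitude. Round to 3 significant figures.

At s = jω = j138:
quadratic: (j138)² + 22·j138 + 2500 = -16544 + j3036 → |·| ≈ 16820, ∠ ≈ 169.60°
|T| = 5000 / 16820 ≈ 0.29727

0.297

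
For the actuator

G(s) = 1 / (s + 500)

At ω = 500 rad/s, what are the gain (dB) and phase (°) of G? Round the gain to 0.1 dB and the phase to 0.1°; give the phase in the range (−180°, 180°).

-57.0 dB, -45.0°

At s = jω = j500:
pole (s+500): 500 + j500 → |·| = √(500²+500²) = √500000 ≈ 707.11, ∠ = arctan(500/500) ≈ 45.00°
|G| = 1 / 707.11 ≈ 0.0014142
Gain = 20 log₁₀(0.0014142) ≈ -56.99 dB
∠G = 0.00° − 45.00° = -45.00°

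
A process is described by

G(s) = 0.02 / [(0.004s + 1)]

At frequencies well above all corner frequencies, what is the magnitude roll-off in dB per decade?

Each pole contributes −20 dB/decade at high frequency; each zero contributes +20 dB/decade.
Net: 0 zero(s) − 1 pole(s) → -20 dB/decade.

-20 dB/decade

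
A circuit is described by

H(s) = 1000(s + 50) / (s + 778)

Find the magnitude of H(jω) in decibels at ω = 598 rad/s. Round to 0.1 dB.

55.7 dB

At s = jω = j598:
zero (s+50): 50 + j598 → |·| = √(50²+598²) = √360104 ≈ 600.09, ∠ = arctan(598/50) ≈ 85.22°
pole (s+778): 778 + j598 → |·| = √(778²+598²) = √962888 ≈ 981.27, ∠ = arctan(598/778) ≈ 37.55°
|H| = 1000 · 600.09 / 981.27 ≈ 611.54
Gain = 20 log₁₀(611.54) ≈ 55.73 dB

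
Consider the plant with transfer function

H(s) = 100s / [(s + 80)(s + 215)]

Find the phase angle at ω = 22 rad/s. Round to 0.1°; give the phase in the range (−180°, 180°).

68.8°

At s = jω = j22:
zero at origin: s = j22 → |·| = 22, ∠ = 90.00°
pole (s+80): 80 + j22 → |·| = √(80²+22²) = √6884 ≈ 82.97, ∠ = arctan(22/80) ≈ 15.38°
pole (s+215): 215 + j22 → |·| = √(215²+22²) = √46709 ≈ 216.12, ∠ = arctan(22/215) ≈ 5.84°
∠H = 90.00° − 21.22° = 68.78°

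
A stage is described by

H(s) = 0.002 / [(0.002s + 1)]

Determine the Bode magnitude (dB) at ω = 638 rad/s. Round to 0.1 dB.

-58.2 dB

At ω = 638 rad/s:
pole (1 + j638·0.002) = 1 + j1.276 → |·| ≈ 1.6212, ∠ ≈ 51.91°
|H| = 0.002 · 1 / (1.6212) ≈ 0.0012337
Gain = 20 log₁₀(0.0012337) ≈ -58.18 dB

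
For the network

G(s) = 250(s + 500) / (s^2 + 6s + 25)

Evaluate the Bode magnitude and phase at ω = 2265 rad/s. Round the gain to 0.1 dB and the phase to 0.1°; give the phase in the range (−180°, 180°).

-18.9 dB, -102.3°

At s = jω = j2265:
zero (s+500): 500 + j2265 → |·| = √(500²+2265²) = √5380225 ≈ 2319.5, ∠ = arctan(2265/500) ≈ 77.55°
quadratic: (j2265)² + 6·j2265 + 25 = -5130200 + j13590 → |·| ≈ 5.1302e+06, ∠ ≈ 179.85°
|G| = 250 · 2319.5 / 5.1302e+06 ≈ 0.11303
Gain = 20 log₁₀(0.11303) ≈ -18.94 dB
∠G = 77.55° − 179.85° = -102.30°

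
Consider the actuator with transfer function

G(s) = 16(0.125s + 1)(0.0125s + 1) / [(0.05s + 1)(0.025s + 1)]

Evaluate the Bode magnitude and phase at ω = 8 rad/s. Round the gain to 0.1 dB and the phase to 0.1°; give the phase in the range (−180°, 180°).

At ω = 8 rad/s:
zero (1 + j8·0.125) = 1 + j1 → |·| ≈ 1.4142, ∠ ≈ 45.00°
zero (1 + j8·0.0125) = 1 + j0.1 → |·| ≈ 1.005, ∠ ≈ 5.71°
pole (1 + j8·0.05) = 1 + j0.4 → |·| ≈ 1.077, ∠ ≈ 21.80°
pole (1 + j8·0.025) = 1 + j0.2 → |·| ≈ 1.0198, ∠ ≈ 11.31°
|G| = 16 · 1.4142 · 1.005 / (1.077 · 1.0198) ≈ 20.705
Gain = 20 log₁₀(20.705) ≈ 26.32 dB
∠G = (45.00° + 5.71°) − (21.80° + 11.31°) = 17.60°

26.3 dB, 17.6°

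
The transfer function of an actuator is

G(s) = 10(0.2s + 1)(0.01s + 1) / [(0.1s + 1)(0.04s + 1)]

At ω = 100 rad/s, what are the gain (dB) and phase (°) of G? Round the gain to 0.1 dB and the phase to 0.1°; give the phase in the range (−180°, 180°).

16.7 dB, -28.1°

At ω = 100 rad/s:
zero (1 + j100·0.2) = 1 + j20 → |·| ≈ 20.025, ∠ ≈ 87.14°
zero (1 + j100·0.01) = 1 + j1 → |·| ≈ 1.4142, ∠ ≈ 45.00°
pole (1 + j100·0.1) = 1 + j10 → |·| ≈ 10.05, ∠ ≈ 84.29°
pole (1 + j100·0.04) = 1 + j4 → |·| ≈ 4.1231, ∠ ≈ 75.96°
|G| = 10 · 20.025 · 1.4142 / (10.05 · 4.1231) ≈ 6.8343
Gain = 20 log₁₀(6.8343) ≈ 16.69 dB
∠G = (87.14° + 45.00°) − (84.29° + 75.96°) = -28.11°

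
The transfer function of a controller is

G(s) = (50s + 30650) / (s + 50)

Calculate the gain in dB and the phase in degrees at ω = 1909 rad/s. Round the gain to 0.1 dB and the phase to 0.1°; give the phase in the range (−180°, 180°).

Substitute s = j1909:
Numerator: 50(j1909) + 30650 = 30650 + j95450
Denominator: (j1909) + 50 = 50 + j1909
|N| = √(30650² + 95450²) ≈ 1.0025e+05, ∠N ≈ 72.20°
|D| = √(50² + 1909²) ≈ 1909.7, ∠D ≈ 88.50°
|G| = 1.0025e+05 / 1909.7 ≈ 52.495
Gain = 20 log₁₀(52.495) ≈ 34.40 dB
∠G = 72.20° − 88.50° = -16.30°

34.4 dB, -16.3°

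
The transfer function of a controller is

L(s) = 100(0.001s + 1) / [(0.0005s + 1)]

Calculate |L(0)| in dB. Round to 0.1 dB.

40.0 dB

L(0) = 100 · 1 / 1 = 100
20 log₁₀(100) ≈ 40.00 dB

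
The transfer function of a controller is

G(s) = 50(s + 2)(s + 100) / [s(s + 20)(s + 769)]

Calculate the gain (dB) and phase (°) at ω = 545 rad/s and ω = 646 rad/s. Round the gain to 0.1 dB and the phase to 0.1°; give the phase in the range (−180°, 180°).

At s = jω = j545:
zero (s+2): 2 + j545 → |·| = √(2²+545²) = √297029 ≈ 545, ∠ = arctan(545/2) ≈ 89.79°
zero (s+100): 100 + j545 → |·| = √(100²+545²) = √307025 ≈ 554.1, ∠ = arctan(545/100) ≈ 79.60°
pole (s+20): 20 + j545 → |·| = √(20²+545²) = √297425 ≈ 545.37, ∠ = arctan(545/20) ≈ 87.90°
pole (s+769): 769 + j545 → |·| = √(769²+545²) = √888386 ≈ 942.54, ∠ = arctan(545/769) ≈ 35.33°
pole at origin: |s| = 545, ∠ = 90.00° (in denominator)
|G| = 50 · 3.0198e+05 / 2.8015e+08 ≈ 0.053896
Gain = 20 log₁₀(0.053896) ≈ -25.37 dB
∠G = 169.39° − 213.23° = -43.84°

At s = jω = j646:
zero (s+2): 2 + j646 → |·| = √(2²+646²) = √417320 ≈ 646, ∠ = arctan(646/2) ≈ 89.82°
zero (s+100): 100 + j646 → |·| = √(100²+646²) = √427316 ≈ 653.69, ∠ = arctan(646/100) ≈ 81.20°
pole (s+20): 20 + j646 → |·| = √(20²+646²) = √417716 ≈ 646.31, ∠ = arctan(646/20) ≈ 88.23°
pole (s+769): 769 + j646 → |·| = √(769²+646²) = √1008677 ≈ 1004.3, ∠ = arctan(646/769) ≈ 40.03°
pole at origin: |s| = 646, ∠ = 90.00° (in denominator)
|G| = 50 · 4.2228e+05 / 4.1931e+08 ≈ 0.050354
Gain = 20 log₁₀(0.050354) ≈ -25.96 dB
∠G = 171.02° − 218.26° = -47.24°

ω = 545: -25.4 dB, -43.8°; ω = 646: -26.0 dB, -47.2°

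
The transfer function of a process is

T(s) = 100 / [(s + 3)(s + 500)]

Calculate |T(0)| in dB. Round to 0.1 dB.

-23.5 dB

T(0) = 100 / (3·500) ≈ 0.066667
20 log₁₀(0.066667) ≈ -23.52 dB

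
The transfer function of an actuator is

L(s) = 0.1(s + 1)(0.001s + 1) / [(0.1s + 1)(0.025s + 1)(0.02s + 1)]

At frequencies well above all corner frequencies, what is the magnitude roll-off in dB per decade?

-20 dB/decade

Each pole contributes −20 dB/decade at high frequency; each zero contributes +20 dB/decade.
Net: 2 zero(s) − 3 pole(s) → -20 dB/decade.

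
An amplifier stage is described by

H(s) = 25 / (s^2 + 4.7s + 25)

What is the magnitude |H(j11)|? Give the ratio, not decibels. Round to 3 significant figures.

0.229

At s = jω = j11:
quadratic: (j11)² + 4.7·j11 + 25 = -96 + j51.7 → |·| ≈ 109.04, ∠ ≈ 151.70°
|H| = 25 / 109.04 ≈ 0.22927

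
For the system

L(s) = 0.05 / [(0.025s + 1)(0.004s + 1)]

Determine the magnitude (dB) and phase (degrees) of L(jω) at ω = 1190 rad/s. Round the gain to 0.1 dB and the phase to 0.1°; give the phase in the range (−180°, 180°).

-69.2 dB, -166.2°

At ω = 1190 rad/s:
pole (1 + j1190·0.025) = 1 + j29.75 → |·| ≈ 29.767, ∠ ≈ 88.07°
pole (1 + j1190·0.004) = 1 + j4.76 → |·| ≈ 4.8639, ∠ ≈ 78.14°
|L| = 0.05 · 1 / (29.767 · 4.8639) ≈ 0.00034534
Gain = 20 log₁₀(0.00034534) ≈ -69.24 dB
∠L = (0°) − (88.07° + 78.14°) = -166.21°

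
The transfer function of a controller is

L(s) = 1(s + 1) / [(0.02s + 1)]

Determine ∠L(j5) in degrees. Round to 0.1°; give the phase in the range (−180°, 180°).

At ω = 5 rad/s:
zero (1 + j5·1) = 1 + j5 → |·| ≈ 5.099, ∠ ≈ 78.69°
pole (1 + j5·0.02) = 1 + j0.1 → |·| ≈ 1.005, ∠ ≈ 5.71°
∠L = (78.69°) − (5.71°) = 72.98°

73.0°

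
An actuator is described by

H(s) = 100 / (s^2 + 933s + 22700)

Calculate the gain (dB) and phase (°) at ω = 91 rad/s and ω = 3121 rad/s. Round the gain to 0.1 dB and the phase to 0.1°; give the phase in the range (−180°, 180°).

ω = 91: -58.7 dB, -80.4°; ω = 3121: -100.1 dB, -163.3°

Substitute s = j91:
Numerator: 100 = 100 + j0
Denominator: (j91)^2 + 933(j91) + 22700 = 14419 + j84903
|N| = √(100² + 0²) ≈ 100, ∠N ≈ 0.00°
|D| = √(14419² + 84903²) ≈ 86119, ∠D ≈ 80.36°
|H| = 100 / 86119 ≈ 0.0011612
Gain = 20 log₁₀(0.0011612) ≈ -58.70 dB
∠H = 0.00° − 80.36° = -80.36°

Substitute s = j3121:
Numerator: 100 = 100 + j0
Denominator: (j3121)^2 + 933(j3121) + 22700 = -9717941 + j2911893
|N| = √(100² + 0²) ≈ 100, ∠N ≈ 0.00°
|D| = √(9717941² + 2911893²) ≈ 1.0145e+07, ∠D ≈ 163.32°
|H| = 100 / 1.0145e+07 ≈ 9.8571e-06
Gain = 20 log₁₀(9.8571e-06) ≈ -100.13 dB
∠H = 0.00° − 163.32° = -163.32°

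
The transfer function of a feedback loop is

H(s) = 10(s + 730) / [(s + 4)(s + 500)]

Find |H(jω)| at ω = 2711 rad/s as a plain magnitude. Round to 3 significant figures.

At s = jω = j2711:
zero (s+730): 730 + j2711 → |·| = √(730²+2711²) = √7882421 ≈ 2807.6, ∠ = arctan(2711/730) ≈ 74.93°
pole (s+4): 4 + j2711 → |·| = √(4²+2711²) = √7349537 ≈ 2711, ∠ = arctan(2711/4) ≈ 89.92°
pole (s+500): 500 + j2711 → |·| = √(500²+2711²) = √7599521 ≈ 2756.7, ∠ = arctan(2711/500) ≈ 79.55°
|H| = 10 · 2807.6 / 7.4734e+06 ≈ 0.0037568

0.00376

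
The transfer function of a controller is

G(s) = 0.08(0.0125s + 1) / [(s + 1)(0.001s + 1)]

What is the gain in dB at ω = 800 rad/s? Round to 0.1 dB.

-62.1 dB

At ω = 800 rad/s:
zero (1 + j800·0.0125) = 1 + j10 → |·| ≈ 10.05, ∠ ≈ 84.29°
pole (1 + j800·1) = 1 + j800 → |·| ≈ 800, ∠ ≈ 89.93°
pole (1 + j800·0.001) = 1 + j0.8 → |·| ≈ 1.2806, ∠ ≈ 38.66°
|G| = 0.08 · 10.05 / (800 · 1.2806) ≈ 0.00078479
Gain = 20 log₁₀(0.00078479) ≈ -62.10 dB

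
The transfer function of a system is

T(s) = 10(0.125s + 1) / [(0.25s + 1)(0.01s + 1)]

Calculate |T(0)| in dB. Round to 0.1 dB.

T(0) = 10 · 1 / 1 = 10
20 log₁₀(10) ≈ 20.00 dB

20.0 dB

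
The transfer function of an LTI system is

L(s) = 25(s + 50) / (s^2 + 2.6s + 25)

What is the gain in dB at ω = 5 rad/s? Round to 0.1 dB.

39.7 dB

At s = jω = j5:
zero (s+50): 50 + j5 → |·| = √(50²+5²) = √2525 ≈ 50.249, ∠ = arctan(5/50) ≈ 5.71°
quadratic: (j5)² + 2.6·j5 + 25 = 0 + j13 → |·| ≈ 13, ∠ ≈ 90.00°
|L| = 25 · 50.249 / 13 ≈ 96.633
Gain = 20 log₁₀(96.633) ≈ 39.70 dB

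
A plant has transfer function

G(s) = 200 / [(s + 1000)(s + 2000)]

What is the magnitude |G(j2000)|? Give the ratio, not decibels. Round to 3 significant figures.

At s = jω = j2000:
pole (s+1000): 1000 + j2000 → |·| = √(1000²+2000²) = √5000000 ≈ 2236.1, ∠ = arctan(2000/1000) ≈ 63.43°
pole (s+2000): 2000 + j2000 → |·| = √(2000²+2000²) = √8000000 ≈ 2828.4, ∠ = arctan(2000/2000) ≈ 45.00°
|G| = 200 / 6.3246e+06 ≈ 3.1623e-05

3.16e-05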